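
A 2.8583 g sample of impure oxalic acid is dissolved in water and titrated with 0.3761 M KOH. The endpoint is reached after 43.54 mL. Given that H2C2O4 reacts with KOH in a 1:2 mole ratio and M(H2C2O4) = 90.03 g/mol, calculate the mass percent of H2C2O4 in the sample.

25.8%

n(KOH) = 0.3761 x 0.04354 = 0.01638 mol.
n(H2C2O4) = 0.01638 / 2 = 0.008188 mol.
mass of H2C2O4 = 0.008188 x 90.03 = 0.7371 g.
% purity = 0.7371 / 2.8583 x 100 = 25.8%.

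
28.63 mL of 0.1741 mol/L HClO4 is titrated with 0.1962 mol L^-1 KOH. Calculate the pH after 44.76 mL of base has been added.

12.71

n(acid) = 0.1741 x 0.02863 = 0.004984 mol; n(KOH) added = 0.1962 x 0.04476 = 0.008782 mol.
Base is in excess by 0.008782 - 0.004984 = 0.003797 mol in a total volume of 0.07339 L.
[OH^-] = 0.003797/0.07339 = 0.05174 M, so pOH = 1.29 and pH = 14.00 - 1.29 = 12.71.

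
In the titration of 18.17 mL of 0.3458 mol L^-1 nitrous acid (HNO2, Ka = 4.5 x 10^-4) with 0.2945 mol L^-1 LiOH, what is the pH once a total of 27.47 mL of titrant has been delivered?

12.60

n(acid) = 0.3458 x 0.01817 = 0.006283 mol; n(LiOH) added = 0.2945 x 0.02747 = 0.008090 mol.
Base is in excess by 0.008090 - 0.006283 = 0.001807 mol in a total volume of 0.04564 L.
[OH^-] = 0.001807/0.04564 = 0.03959 M, so pOH = 1.40 and pH = 14.00 - 1.40 = 12.60.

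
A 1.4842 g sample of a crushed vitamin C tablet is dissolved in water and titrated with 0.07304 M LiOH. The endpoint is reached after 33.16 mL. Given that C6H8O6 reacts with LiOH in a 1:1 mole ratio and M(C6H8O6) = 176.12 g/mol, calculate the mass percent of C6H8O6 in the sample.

n(LiOH) = 0.07304 x 0.03316 = 0.002422 mol.
n(C6H8O6) = 0.002422 / 1 = 0.002422 mol.
mass of C6H8O6 = 0.002422 x 176.12 = 0.4266 g.
% purity = 0.4266 / 1.4842 x 100 = 28.7%.

28.7%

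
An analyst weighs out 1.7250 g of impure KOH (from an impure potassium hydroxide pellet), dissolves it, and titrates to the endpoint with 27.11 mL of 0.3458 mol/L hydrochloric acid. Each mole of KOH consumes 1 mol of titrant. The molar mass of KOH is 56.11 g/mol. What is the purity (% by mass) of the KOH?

30.5%

n(HCl) = 0.3458 x 0.02711 = 0.009375 mol.
n(KOH) = 0.009375 / 1 = 0.009375 mol.
mass of KOH = 0.009375 x 56.11 = 0.5260 g.
% purity = 0.5260 / 1.7250 x 100 = 30.5%.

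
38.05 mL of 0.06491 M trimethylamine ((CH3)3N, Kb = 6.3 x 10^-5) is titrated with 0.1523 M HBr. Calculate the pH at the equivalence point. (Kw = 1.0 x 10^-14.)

n((CH3)3N) = 0.06491 x 0.03805 = 0.002470 mol; V(HBr) at equivalence = 0.002470/0.1523 = 0.01622 L.
At equivalence the base is fully converted to (CH3)3NH+; total volume = 0.05427 L, so [(CH3)3NH+] = 0.002470/0.05427 = 0.04551 M.
Ka((CH3)3NH+) = Kw/Kb = 1.0e-14 / 6.3 x 10^-5 = 1.59e-10.
[H^+] = sqrt(Ka x [(CH3)3NH+]) = sqrt(1.59e-10 x 0.04551) = 2.69e-6 M.
pH = -log(2.69e-6) = 5.57.

5.57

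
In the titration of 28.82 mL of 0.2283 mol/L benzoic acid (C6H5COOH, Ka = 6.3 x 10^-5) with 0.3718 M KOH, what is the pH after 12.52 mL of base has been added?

4.58

Initial n(C6H5COOH) = 0.2283 x 0.02882 = 0.006580 mol.
n(KOH) added = 0.3718 x 0.01252 = 0.004655 mol, converting that many moles of C6H5COOH to C6H5COO-.
Remaining n(C6H5COOH) = 0.001925 mol; n(C6H5COO-) = 0.004655 mol.
By Henderson-Hasselbalch, pH = pKa + log([A^-]/[HA]) = 4.20 + log(0.004655/0.001925) = 4.20 + (+0.38) = 4.58.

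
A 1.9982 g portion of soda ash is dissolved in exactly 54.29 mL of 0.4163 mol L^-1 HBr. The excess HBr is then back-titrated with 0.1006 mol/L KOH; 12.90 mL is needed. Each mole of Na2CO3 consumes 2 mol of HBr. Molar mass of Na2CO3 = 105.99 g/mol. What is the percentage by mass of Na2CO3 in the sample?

56.5%

Total n(HBr) added = 0.4163 x 0.05429 = 0.02260 mol.
n(KOH) used = 0.1006 x 0.01290 = 0.001298 mol, which equals the excess n(HBr).
So n(HBr) consumed by the sample = 0.02260 - 0.001298 = 0.02130 mol.
n(Na2CO3) = 0.02130 / 2 = 0.01065 mol.
mass Na2CO3 = 0.01065 x 105.99 = 1.129 g, so %Na2CO3 = 1.129/1.9982 x 100 = 56.5%.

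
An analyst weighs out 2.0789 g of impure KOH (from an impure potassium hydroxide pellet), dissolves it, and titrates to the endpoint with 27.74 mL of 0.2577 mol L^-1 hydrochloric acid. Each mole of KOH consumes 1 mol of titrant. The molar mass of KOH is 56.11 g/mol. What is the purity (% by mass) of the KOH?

n(HCl) = 0.2577 x 0.02774 = 0.007149 mol.
n(KOH) = 0.007149 / 1 = 0.007149 mol.
mass of KOH = 0.007149 x 56.11 = 0.4011 g.
% purity = 0.4011 / 2.0789 x 100 = 19.3%.

19.3%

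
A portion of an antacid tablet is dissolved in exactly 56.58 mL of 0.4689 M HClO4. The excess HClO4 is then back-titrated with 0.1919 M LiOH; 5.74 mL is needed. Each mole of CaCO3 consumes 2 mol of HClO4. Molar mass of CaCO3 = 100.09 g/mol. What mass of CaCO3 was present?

Total n(HClO4) added = 0.4689 x 0.05658 = 0.02653 mol.
n(LiOH) used = 0.1919 x 0.005740 = 0.001102 mol, which equals the excess n(HClO4).
So n(HClO4) consumed by the sample = 0.02653 - 0.001102 = 0.02543 mol.
n(CaCO3) = 0.02543 / 2 = 0.01271 mol.
mass = 0.01271 mol x 100.09 g/mol = 1.27 g.

1.27 g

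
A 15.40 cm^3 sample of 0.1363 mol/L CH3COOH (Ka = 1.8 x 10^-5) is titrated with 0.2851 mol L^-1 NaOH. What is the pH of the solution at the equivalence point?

n(CH3COOH) = 0.1363 x 0.01540 = 0.002099 mol; V(NaOH) at equivalence = 0.002099/0.2851 = 0.007362 L.
At equivalence all the acid is converted to CH3COO-; total volume = 0.01540 + 0.007362 = 0.02276 L, so [CH3COO-] = 0.002099/0.02276 = 0.09221 M.
Kb = Kw/Ka = 1.0e-14 / 1.8 x 10^-5 = 5.56e-10.
[OH^-] = sqrt(Kb x [CH3COO-]) = sqrt(5.56e-10 x 0.09221) = 7.16e-6 M.
pOH = 5.15, so pH = 14.00 - 5.15 = 8.85.

8.85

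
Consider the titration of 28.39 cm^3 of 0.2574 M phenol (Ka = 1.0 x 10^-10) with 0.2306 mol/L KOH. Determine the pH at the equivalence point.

11.54

n(C6H5OH) = 0.2574 x 0.02839 = 0.007308 mol; V(KOH) at equivalence = 0.007308/0.2306 = 0.03169 L.
At equivalence all the acid is converted to C6H5O-; total volume = 0.02839 + 0.03169 = 0.06008 L, so [C6H5O-] = 0.007308/0.06008 = 0.1216 M.
Kb = Kw/Ka = 1.0e-14 / 1.0 x 10^-10 = 0.000100.
[OH^-] = sqrt(Kb x [C6H5O-]) = sqrt(0.000100 x 0.1216) = 0.00349 M.
pOH = 2.46, so pH = 14.00 - 2.46 = 11.54.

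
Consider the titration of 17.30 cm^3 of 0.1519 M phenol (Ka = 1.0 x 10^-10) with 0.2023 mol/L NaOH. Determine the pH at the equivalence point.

n(C6H5OH) = 0.1519 x 0.01730 = 0.002628 mol; V(NaOH) at equivalence = 0.002628/0.2023 = 0.01299 L.
At equivalence all the acid is converted to C6H5O-; total volume = 0.01730 + 0.01299 = 0.03029 L, so [C6H5O-] = 0.002628/0.03029 = 0.08676 M.
Kb = Kw/Ka = 1.0e-14 / 1.0 x 10^-10 = 0.000100.
[OH^-] = sqrt(Kb x [C6H5O-]) = sqrt(0.000100 x 0.08676) = 0.00295 M.
pOH = 2.53, so pH = 14.00 - 2.53 = 11.47.

11.47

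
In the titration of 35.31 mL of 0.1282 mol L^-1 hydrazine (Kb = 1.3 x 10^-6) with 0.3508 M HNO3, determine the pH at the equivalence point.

n(N2H4) = 0.1282 x 0.03531 = 0.004527 mol; V(HNO3) at equivalence = 0.004527/0.3508 = 0.01290 L.
At equivalence the base is fully converted to N2H5+; total volume = 0.04821 L, so [N2H5+] = 0.004527/0.04821 = 0.09389 M.
Ka(N2H5+) = Kw/Kb = 1.0e-14 / 1.3 x 10^-6 = 7.69e-9.
[H^+] = sqrt(Ka x [N2H5+]) = sqrt(7.69e-9 x 0.09389) = 2.69e-5 M.
pH = -log(2.69e-5) = 4.57.

4.57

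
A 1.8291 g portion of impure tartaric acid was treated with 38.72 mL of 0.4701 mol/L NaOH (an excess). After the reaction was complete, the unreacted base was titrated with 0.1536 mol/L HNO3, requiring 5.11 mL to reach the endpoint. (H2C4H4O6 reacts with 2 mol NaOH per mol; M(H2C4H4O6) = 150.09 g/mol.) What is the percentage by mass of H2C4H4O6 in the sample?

71.5%

Total n(NaOH) added = 0.4701 x 0.03872 = 0.01820 mol.
n(HNO3) used = 0.1536 x 0.005110 = 0.0007849 mol, which equals the excess n(NaOH).
So n(NaOH) consumed by the sample = 0.01820 - 0.0007849 = 0.01742 mol.
n(H2C4H4O6) = 0.01742 / 2 = 0.008709 mol.
mass H2C4H4O6 = 0.008709 x 150.09 = 1.307 g, so %H2C4H4O6 = 1.307/1.8291 x 100 = 71.5%.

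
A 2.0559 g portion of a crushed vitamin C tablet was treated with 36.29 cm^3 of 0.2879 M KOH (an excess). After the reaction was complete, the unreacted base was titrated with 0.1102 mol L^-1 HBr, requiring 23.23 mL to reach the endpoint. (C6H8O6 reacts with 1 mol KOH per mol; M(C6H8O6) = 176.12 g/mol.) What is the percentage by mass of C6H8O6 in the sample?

Total n(KOH) added = 0.2879 x 0.03629 = 0.01045 mol.
n(HBr) used = 0.1102 x 0.02323 = 0.002560 mol, which equals the excess n(KOH).
So n(KOH) consumed by the sample = 0.01045 - 0.002560 = 0.007888 mol.
n(C6H8O6) = 0.007888 / 1 = 0.007888 mol.
mass C6H8O6 = 0.007888 x 176.12 = 1.389 g, so %C6H8O6 = 1.389/2.0559 x 100 = 67.6%.

67.6%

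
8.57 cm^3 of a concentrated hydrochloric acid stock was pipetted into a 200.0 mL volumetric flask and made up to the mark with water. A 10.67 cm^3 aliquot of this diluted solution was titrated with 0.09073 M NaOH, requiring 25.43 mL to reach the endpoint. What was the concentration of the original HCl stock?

5.05 M

n(NaOH) = 0.09073 x 0.02543 = 0.002307 mol.
n(HCl) in the aliquot = 0.002307 mol.
[diluted HCl] = 0.002307 / 0.01067 = 0.2162 M.
Dilution factor = 200.0/8.570 = 23.34, so [stock] = 0.2162 x 23.34 = 5.05 M.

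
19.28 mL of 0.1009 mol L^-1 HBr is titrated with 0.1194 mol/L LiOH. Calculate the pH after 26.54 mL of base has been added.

12.43

n(acid) = 0.1009 x 0.01928 = 0.001945 mol; n(LiOH) added = 0.1194 x 0.02654 = 0.003169 mol.
Base is in excess by 0.003169 - 0.001945 = 0.001224 mol in a total volume of 0.04582 L.
[OH^-] = 0.001224/0.04582 = 0.02670 M, so pOH = 1.57 and pH = 14.00 - 1.57 = 12.43.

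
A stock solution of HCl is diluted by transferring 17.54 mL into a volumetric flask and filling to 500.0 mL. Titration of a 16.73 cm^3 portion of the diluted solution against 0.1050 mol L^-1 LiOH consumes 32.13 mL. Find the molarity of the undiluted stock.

n(LiOH) = 0.1050 x 0.03213 = 0.003374 mol.
n(HCl) in the aliquot = 0.003374 mol.
[diluted HCl] = 0.003374 / 0.01673 = 0.2017 M.
Dilution factor = 500.0/17.54 = 28.51, so [stock] = 0.2017 x 28.51 = 5.75 M.

5.75 M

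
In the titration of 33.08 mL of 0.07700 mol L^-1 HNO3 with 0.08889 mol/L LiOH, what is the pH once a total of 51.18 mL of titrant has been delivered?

n(acid) = 0.07700 x 0.03308 = 0.002547 mol; n(LiOH) added = 0.08889 x 0.05118 = 0.004549 mol.
Base is in excess by 0.004549 - 0.002547 = 0.002002 mol in a total volume of 0.08426 L.
[OH^-] = 0.002002/0.08426 = 0.02376 M, so pOH = 1.62 and pH = 14.00 - 1.62 = 12.38.

12.38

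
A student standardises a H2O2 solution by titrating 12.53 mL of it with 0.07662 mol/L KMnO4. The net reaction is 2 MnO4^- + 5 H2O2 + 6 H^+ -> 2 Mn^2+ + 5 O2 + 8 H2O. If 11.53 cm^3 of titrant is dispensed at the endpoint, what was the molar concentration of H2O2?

n(KMnO4) = 0.07662 x 0.01153 = 0.0008834 mol.
From the balanced equation, 2 mol KMnO4 reacts with 5 mol H2O2, so n(H2O2) = 0.0008834 x 5/2 = 0.002209 mol.
[H2O2] = 0.002209 / 0.01253 L = 0.176 M.

0.176 M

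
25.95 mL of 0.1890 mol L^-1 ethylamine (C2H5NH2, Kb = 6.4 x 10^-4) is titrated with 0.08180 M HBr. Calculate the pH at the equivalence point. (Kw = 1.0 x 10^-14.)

6.02

n(C2H5NH2) = 0.1890 x 0.02595 = 0.004905 mol; V(HBr) at equivalence = 0.004905/0.08180 = 0.05996 L.
At equivalence the base is fully converted to C2H5NH3+; total volume = 0.08591 L, so [C2H5NH3+] = 0.004905/0.08591 = 0.05709 M.
Ka(C2H5NH3+) = Kw/Kb = 1.0e-14 / 6.4 x 10^-4 = 1.56e-11.
[H^+] = sqrt(Ka x [C2H5NH3+]) = sqrt(1.56e-11 x 0.05709) = 9.44e-7 M.
pH = -log(9.44e-7) = 6.02.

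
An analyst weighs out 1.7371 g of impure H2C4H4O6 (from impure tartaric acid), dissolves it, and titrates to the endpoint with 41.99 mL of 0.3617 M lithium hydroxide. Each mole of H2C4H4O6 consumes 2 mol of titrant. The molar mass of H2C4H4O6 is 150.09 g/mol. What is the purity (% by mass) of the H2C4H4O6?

65.6%

n(LiOH) = 0.3617 x 0.04199 = 0.01519 mol.
n(H2C4H4O6) = 0.01519 / 2 = 0.007594 mol.
mass of H2C4H4O6 = 0.007594 x 150.09 = 1.140 g.
% purity = 1.140 / 1.7371 x 100 = 65.6%.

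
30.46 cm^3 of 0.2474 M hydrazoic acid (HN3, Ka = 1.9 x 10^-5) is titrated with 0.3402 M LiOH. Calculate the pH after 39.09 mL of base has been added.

n(acid) = 0.2474 x 0.03046 = 0.007536 mol; n(LiOH) added = 0.3402 x 0.03909 = 0.01330 mol.
Base is in excess by 0.01330 - 0.007536 = 0.005763 mol in a total volume of 0.06955 L.
[OH^-] = 0.005763/0.06955 = 0.08286 M, so pOH = 1.08 and pH = 14.00 - 1.08 = 12.92.

12.92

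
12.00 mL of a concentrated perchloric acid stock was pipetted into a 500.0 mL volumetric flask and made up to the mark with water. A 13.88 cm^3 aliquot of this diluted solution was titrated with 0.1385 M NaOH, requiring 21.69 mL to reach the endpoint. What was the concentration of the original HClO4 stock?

9.02 M

n(NaOH) = 0.1385 x 0.02169 = 0.003004 mol.
n(HClO4) in the aliquot = 0.003004 mol.
[diluted HClO4] = 0.003004 / 0.01388 = 0.2164 M.
Dilution factor = 500.0/12.00 = 41.67, so [stock] = 0.2164 x 41.67 = 9.02 M.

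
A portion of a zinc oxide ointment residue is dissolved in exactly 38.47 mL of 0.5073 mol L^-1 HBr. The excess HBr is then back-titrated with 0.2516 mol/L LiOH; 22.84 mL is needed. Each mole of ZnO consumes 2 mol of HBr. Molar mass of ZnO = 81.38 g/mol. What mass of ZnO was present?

Total n(HBr) added = 0.5073 x 0.03847 = 0.01952 mol.
n(LiOH) used = 0.2516 x 0.02284 = 0.005747 mol, which equals the excess n(HBr).
So n(HBr) consumed by the sample = 0.01952 - 0.005747 = 0.01377 mol.
n(ZnO) = 0.01377 / 2 = 0.006885 mol.
mass = 0.006885 mol x 81.38 g/mol = 0.560 g.

0.560 g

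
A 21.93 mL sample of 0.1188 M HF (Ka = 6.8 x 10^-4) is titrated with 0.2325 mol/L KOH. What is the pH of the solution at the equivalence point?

8.03

n(HF) = 0.1188 x 0.02193 = 0.002605 mol; V(KOH) at equivalence = 0.002605/0.2325 = 0.01121 L.
At equivalence all the acid is converted to F-; total volume = 0.02193 + 0.01121 = 0.03314 L, so [F-] = 0.002605/0.03314 = 0.07863 M.
Kb = Kw/Ka = 1.0e-14 / 6.8 x 10^-4 = 1.47e-11.
[OH^-] = sqrt(Kb x [F-]) = sqrt(1.47e-11 x 0.07863) = 1.08e-6 M.
pOH = 5.97, so pH = 14.00 - 5.97 = 8.03.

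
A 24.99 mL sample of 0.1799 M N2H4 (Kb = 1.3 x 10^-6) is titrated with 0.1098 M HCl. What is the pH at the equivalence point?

n(N2H4) = 0.1799 x 0.02499 = 0.004496 mol; V(HCl) at equivalence = 0.004496/0.1098 = 0.04094 L.
At equivalence the base is fully converted to N2H5+; total volume = 0.06593 L, so [N2H5+] = 0.004496/0.06593 = 0.06818 M.
Ka(N2H5+) = Kw/Kb = 1.0e-14 / 1.3 x 10^-6 = 7.69e-9.
[H^+] = sqrt(Ka x [N2H5+]) = sqrt(7.69e-9 x 0.06818) = 2.29e-5 M.
pH = -log(2.29e-5) = 4.64.

4.64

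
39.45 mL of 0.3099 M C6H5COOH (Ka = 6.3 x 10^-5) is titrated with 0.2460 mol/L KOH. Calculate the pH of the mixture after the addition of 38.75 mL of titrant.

Initial n(C6H5COOH) = 0.3099 x 0.03945 = 0.01223 mol.
n(KOH) added = 0.2460 x 0.03875 = 0.009533 mol, converting that many moles of C6H5COOH to C6H5COO-.
Remaining n(C6H5COOH) = 0.002693 mol; n(C6H5COO-) = 0.009533 mol.
By Henderson-Hasselbalch, pH = pKa + log([A^-]/[HA]) = 4.20 + log(0.009533/0.002693) = 4.20 + (+0.55) = 4.75.

4.75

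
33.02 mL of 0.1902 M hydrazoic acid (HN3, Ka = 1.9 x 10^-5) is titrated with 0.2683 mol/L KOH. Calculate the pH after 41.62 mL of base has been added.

n(acid) = 0.1902 x 0.03302 = 0.006280 mol; n(KOH) added = 0.2683 x 0.04162 = 0.01117 mol.
Base is in excess by 0.01117 - 0.006280 = 0.004886 mol in a total volume of 0.07464 L.
[OH^-] = 0.004886/0.07464 = 0.06546 M, so pOH = 1.18 and pH = 14.00 - 1.18 = 12.82.

12.82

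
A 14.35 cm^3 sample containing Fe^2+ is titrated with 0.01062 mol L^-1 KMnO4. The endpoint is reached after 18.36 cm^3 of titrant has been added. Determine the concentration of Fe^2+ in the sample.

n(KMnO4) = 0.01062 x 0.01836 = 0.0001950 mol.
From the balanced equation, 1 mol KMnO4 reacts with 5 mol Fe^2+, so n(Fe^2+) = 0.0001950 x 5/1 = 0.0009749 mol.
[Fe^2+] = 0.0009749 / 0.01435 L = 0.0679 M.

0.0679 M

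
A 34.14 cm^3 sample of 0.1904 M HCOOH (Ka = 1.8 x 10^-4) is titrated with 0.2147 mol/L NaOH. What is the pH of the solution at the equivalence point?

8.37

n(HCOOH) = 0.1904 x 0.03414 = 0.006500 mol; V(NaOH) at equivalence = 0.006500/0.2147 = 0.03028 L.
At equivalence all the acid is converted to HCOO-; total volume = 0.03414 + 0.03028 = 0.06442 L, so [HCOO-] = 0.006500/0.06442 = 0.1009 M.
Kb = Kw/Ka = 1.0e-14 / 1.8 x 10^-4 = 5.56e-11.
[OH^-] = sqrt(Kb x [HCOO-]) = sqrt(5.56e-11 x 0.1009) = 2.37e-6 M.
pOH = 5.63, so pH = 14.00 - 5.63 = 8.37.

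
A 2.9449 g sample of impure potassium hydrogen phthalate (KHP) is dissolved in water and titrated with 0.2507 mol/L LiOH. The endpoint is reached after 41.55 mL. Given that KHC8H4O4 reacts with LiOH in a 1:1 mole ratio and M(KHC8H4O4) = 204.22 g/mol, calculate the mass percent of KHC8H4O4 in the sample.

n(LiOH) = 0.2507 x 0.04155 = 0.01042 mol.
n(KHC8H4O4) = 0.01042 / 1 = 0.01042 mol.
mass of KHC8H4O4 = 0.01042 x 204.22 = 2.127 g.
% purity = 2.127 / 2.9449 x 100 = 72.2%.

72.2%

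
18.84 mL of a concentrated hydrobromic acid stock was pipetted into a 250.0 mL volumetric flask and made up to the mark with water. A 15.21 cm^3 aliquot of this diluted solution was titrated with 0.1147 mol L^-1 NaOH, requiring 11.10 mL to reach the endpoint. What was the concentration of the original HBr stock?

1.11 M

n(NaOH) = 0.1147 x 0.01110 = 0.001273 mol.
n(HBr) in the aliquot = 0.001273 mol.
[diluted HBr] = 0.001273 / 0.01521 = 0.08371 M.
Dilution factor = 250.0/18.84 = 13.27, so [stock] = 0.08371 x 13.27 = 1.11 M.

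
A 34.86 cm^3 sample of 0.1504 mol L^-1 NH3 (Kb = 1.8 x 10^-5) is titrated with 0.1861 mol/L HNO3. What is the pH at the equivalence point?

5.17

n(NH3) = 0.1504 x 0.03486 = 0.005243 mol; V(HNO3) at equivalence = 0.005243/0.1861 = 0.02817 L.
At equivalence the base is fully converted to NH4+; total volume = 0.06303 L, so [NH4+] = 0.005243/0.06303 = 0.08318 M.
Ka(NH4+) = Kw/Kb = 1.0e-14 / 1.8 x 10^-5 = 5.56e-10.
[H^+] = sqrt(Ka x [NH4+]) = sqrt(5.56e-10 x 0.08318) = 6.80e-6 M.
pH = -log(6.80e-6) = 5.17.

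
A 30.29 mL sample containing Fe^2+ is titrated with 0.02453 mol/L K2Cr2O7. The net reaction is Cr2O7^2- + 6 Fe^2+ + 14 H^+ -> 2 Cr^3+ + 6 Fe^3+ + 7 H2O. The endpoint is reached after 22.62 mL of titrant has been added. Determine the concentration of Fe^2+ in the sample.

0.110 M

n(K2Cr2O7) = 0.02453 x 0.02262 = 0.0005549 mol.
From the balanced equation, 1 mol K2Cr2O7 reacts with 6 mol Fe^2+, so n(Fe^2+) = 0.0005549 x 6/1 = 0.003329 mol.
[Fe^2+] = 0.003329 / 0.03029 L = 0.110 M.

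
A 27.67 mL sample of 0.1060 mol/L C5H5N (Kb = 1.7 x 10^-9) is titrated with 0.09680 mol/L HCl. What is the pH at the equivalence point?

n(C5H5N) = 0.1060 x 0.02767 = 0.002933 mol; V(HCl) at equivalence = 0.002933/0.09680 = 0.03030 L.
At equivalence the base is fully converted to C5H5NH+; total volume = 0.05797 L, so [C5H5NH+] = 0.002933/0.05797 = 0.05060 M.
Ka(C5H5NH+) = Kw/Kb = 1.0e-14 / 1.7 x 10^-9 = 5.88e-6.
[H^+] = sqrt(Ka x [C5H5NH+]) = sqrt(5.88e-6 x 0.05060) = 0.000546 M.
pH = -log(0.000546) = 3.26.

3.26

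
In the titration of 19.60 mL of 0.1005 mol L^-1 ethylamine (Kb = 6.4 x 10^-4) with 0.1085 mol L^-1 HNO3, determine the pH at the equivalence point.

n(C2H5NH2) = 0.1005 x 0.01960 = 0.001970 mol; V(HNO3) at equivalence = 0.001970/0.1085 = 0.01815 L.
At equivalence the base is fully converted to C2H5NH3+; total volume = 0.03775 L, so [C2H5NH3+] = 0.001970/0.03775 = 0.05217 M.
Ka(C2H5NH3+) = Kw/Kb = 1.0e-14 / 6.4 x 10^-4 = 1.56e-11.
[H^+] = sqrt(Ka x [C2H5NH3+]) = sqrt(1.56e-11 x 0.05217) = 9.03e-7 M.
pH = -log(9.03e-7) = 6.04.

6.04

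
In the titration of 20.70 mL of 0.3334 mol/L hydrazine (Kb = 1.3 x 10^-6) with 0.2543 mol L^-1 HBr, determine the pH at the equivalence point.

n(N2H4) = 0.3334 x 0.02070 = 0.006901 mol; V(HBr) at equivalence = 0.006901/0.2543 = 0.02714 L.
At equivalence the base is fully converted to N2H5+; total volume = 0.04784 L, so [N2H5+] = 0.006901/0.04784 = 0.1443 M.
Ka(N2H5+) = Kw/Kb = 1.0e-14 / 1.3 x 10^-6 = 7.69e-9.
[H^+] = sqrt(Ka x [N2H5+]) = sqrt(7.69e-9 x 0.1443) = 3.33e-5 M.
pH = -log(3.33e-5) = 4.48.

4.48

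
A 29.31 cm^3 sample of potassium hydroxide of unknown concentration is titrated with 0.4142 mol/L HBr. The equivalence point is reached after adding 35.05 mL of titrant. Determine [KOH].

n(HBr) delivered = 0.4142 x 0.03505 = 0.01452 mol.
For a 1:1 reaction, n(KOH) = 0.01452 mol.
[KOH] = 0.01452 mol / 0.02931 L = 0.495 M.

0.495 M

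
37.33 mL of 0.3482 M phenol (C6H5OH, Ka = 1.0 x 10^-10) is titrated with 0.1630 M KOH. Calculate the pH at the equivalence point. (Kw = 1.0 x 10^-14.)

n(C6H5OH) = 0.3482 x 0.03733 = 0.01300 mol; V(KOH) at equivalence = 0.01300/0.1630 = 0.07974 L.
At equivalence all the acid is converted to C6H5O-; total volume = 0.03733 + 0.07974 = 0.1171 L, so [C6H5O-] = 0.01300/0.1171 = 0.1110 M.
Kb = Kw/Ka = 1.0e-14 / 1.0 x 10^-10 = 0.000100.
[OH^-] = sqrt(Kb x [C6H5O-]) = sqrt(0.000100 x 0.1110) = 0.00333 M.
pOH = 2.48, so pH = 14.00 - 2.48 = 11.52.

11.52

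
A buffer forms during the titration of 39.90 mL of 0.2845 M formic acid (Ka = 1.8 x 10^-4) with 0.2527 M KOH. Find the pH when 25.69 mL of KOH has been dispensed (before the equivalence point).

3.87

Initial n(HCOOH) = 0.2845 x 0.03990 = 0.01135 mol.
n(KOH) added = 0.2527 x 0.02569 = 0.006492 mol, converting that many moles of HCOOH to HCOO-.
Remaining n(HCOOH) = 0.004860 mol; n(HCOO-) = 0.006492 mol.
By Henderson-Hasselbalch, pH = pKa + log([A^-]/[HA]) = 3.74 + log(0.006492/0.004860) = 3.74 + (+0.13) = 3.87.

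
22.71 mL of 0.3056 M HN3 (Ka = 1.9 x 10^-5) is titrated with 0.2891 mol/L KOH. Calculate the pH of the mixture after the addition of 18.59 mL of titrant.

Initial n(HN3) = 0.3056 x 0.02271 = 0.006940 mol.
n(KOH) added = 0.2891 x 0.01859 = 0.005374 mol, converting that many moles of HN3 to N3-.
Remaining n(HN3) = 0.001566 mol; n(N3-) = 0.005374 mol.
By Henderson-Hasselbalch, pH = pKa + log([A^-]/[HA]) = 4.72 + log(0.005374/0.001566) = 4.72 + (+0.54) = 5.26.

5.26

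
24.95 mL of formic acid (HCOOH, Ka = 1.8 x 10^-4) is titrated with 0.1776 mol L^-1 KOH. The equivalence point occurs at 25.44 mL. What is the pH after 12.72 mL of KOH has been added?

12.72 mL is exactly half the equivalence volume (25.44/2), i.e. the half-equivalence point.
There, n(HA) = n(A^-), so pH = pKa = -log(1.8 x 10^-4) = 3.74.

3.74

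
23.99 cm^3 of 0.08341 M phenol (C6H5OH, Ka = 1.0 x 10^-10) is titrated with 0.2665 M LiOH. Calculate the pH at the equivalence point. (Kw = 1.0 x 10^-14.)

11.40

n(C6H5OH) = 0.08341 x 0.02399 = 0.002001 mol; V(LiOH) at equivalence = 0.002001/0.2665 = 0.007508 L.
At equivalence all the acid is converted to C6H5O-; total volume = 0.02399 + 0.007508 = 0.03150 L, so [C6H5O-] = 0.002001/0.03150 = 0.06353 M.
Kb = Kw/Ka = 1.0e-14 / 1.0 x 10^-10 = 0.000100.
[OH^-] = sqrt(Kb x [C6H5O-]) = sqrt(0.000100 x 0.06353) = 0.00252 M.
pOH = 2.60, so pH = 14.00 - 2.60 = 11.40.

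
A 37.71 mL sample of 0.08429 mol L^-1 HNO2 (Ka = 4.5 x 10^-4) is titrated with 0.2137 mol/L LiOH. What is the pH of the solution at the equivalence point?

n(HNO2) = 0.08429 x 0.03771 = 0.003179 mol; V(LiOH) at equivalence = 0.003179/0.2137 = 0.01487 L.
At equivalence all the acid is converted to NO2-; total volume = 0.03771 + 0.01487 = 0.05258 L, so [NO2-] = 0.003179/0.05258 = 0.06045 M.
Kb = Kw/Ka = 1.0e-14 / 4.5 x 10^-4 = 2.22e-11.
[OH^-] = sqrt(Kb x [NO2-]) = sqrt(2.22e-11 x 0.06045) = 1.16e-6 M.
pOH = 5.94, so pH = 14.00 - 5.94 = 8.06.

8.06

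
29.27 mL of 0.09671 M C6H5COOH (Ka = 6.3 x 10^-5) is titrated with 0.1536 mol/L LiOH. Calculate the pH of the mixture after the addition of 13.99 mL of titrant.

4.70

Initial n(C6H5COOH) = 0.09671 x 0.02927 = 0.002831 mol.
n(LiOH) added = 0.1536 x 0.01399 = 0.002149 mol, converting that many moles of C6H5COOH to C6H5COO-.
Remaining n(C6H5COOH) = 0.0006818 mol; n(C6H5COO-) = 0.002149 mol.
By Henderson-Hasselbalch, pH = pKa + log([A^-]/[HA]) = 4.20 + log(0.002149/0.0006818) = 4.20 + (+0.50) = 4.70.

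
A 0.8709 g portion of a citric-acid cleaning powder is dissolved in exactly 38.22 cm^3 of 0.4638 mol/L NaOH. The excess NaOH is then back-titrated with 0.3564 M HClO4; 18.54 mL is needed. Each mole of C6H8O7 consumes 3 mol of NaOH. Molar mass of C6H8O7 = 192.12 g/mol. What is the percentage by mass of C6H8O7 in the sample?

Total n(NaOH) added = 0.4638 x 0.03822 = 0.01773 mol.
n(HClO4) used = 0.3564 x 0.01854 = 0.006608 mol, which equals the excess n(NaOH).
So n(NaOH) consumed by the sample = 0.01773 - 0.006608 = 0.01112 mol.
n(C6H8O7) = 0.01112 / 3 = 0.003706 mol.
mass C6H8O7 = 0.003706 x 192.12 = 0.7120 g, so %C6H8O7 = 0.7120/0.8709 x 100 = 81.8%.

81.8%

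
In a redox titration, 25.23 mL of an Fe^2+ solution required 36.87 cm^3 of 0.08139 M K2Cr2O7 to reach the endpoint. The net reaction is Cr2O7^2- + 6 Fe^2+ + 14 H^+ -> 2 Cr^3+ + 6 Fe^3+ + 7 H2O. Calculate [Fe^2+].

0.714 M

n(K2Cr2O7) = 0.08139 x 0.03687 = 0.003001 mol.
From the balanced equation, 1 mol K2Cr2O7 reacts with 6 mol Fe^2+, so n(Fe^2+) = 0.003001 x 6/1 = 0.01801 mol.
[Fe^2+] = 0.01801 / 0.02523 L = 0.714 M.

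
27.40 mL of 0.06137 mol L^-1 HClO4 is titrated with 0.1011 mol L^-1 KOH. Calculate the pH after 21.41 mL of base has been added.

12.00

n(acid) = 0.06137 x 0.02740 = 0.001682 mol; n(KOH) added = 0.1011 x 0.02141 = 0.002165 mol.
Base is in excess by 0.002165 - 0.001682 = 0.0004830 mol in a total volume of 0.04881 L.
[OH^-] = 0.0004830/0.04881 = 0.009896 M, so pOH = 2.00 and pH = 14.00 - 2.00 = 12.00.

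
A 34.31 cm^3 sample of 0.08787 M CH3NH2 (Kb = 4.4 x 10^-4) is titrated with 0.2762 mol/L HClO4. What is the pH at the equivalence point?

n(CH3NH2) = 0.08787 x 0.03431 = 0.003015 mol; V(HClO4) at equivalence = 0.003015/0.2762 = 0.01092 L.
At equivalence the base is fully converted to CH3NH3+; total volume = 0.04523 L, so [CH3NH3+] = 0.003015/0.04523 = 0.06666 M.
Ka(CH3NH3+) = Kw/Kb = 1.0e-14 / 4.4 x 10^-4 = 2.27e-11.
[H^+] = sqrt(Ka x [CH3NH3+]) = sqrt(2.27e-11 x 0.06666) = 1.23e-6 M.
pH = -log(1.23e-6) = 5.91.

5.91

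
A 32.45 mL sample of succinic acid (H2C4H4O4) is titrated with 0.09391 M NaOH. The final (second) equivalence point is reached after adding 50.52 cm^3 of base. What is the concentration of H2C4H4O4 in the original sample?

0.0731 M

n(NaOH) = 0.09391 x 0.05052 = 0.004744 mol.
At the final (second) equivalence point, 2 mol OH^- react per mol H2C4H4O4, so n(H2C4H4O4) = 0.004744 / 2 = 0.002372 mol.
[H2C4H4O4] = 0.002372 / 0.03245 L = 0.0731 M.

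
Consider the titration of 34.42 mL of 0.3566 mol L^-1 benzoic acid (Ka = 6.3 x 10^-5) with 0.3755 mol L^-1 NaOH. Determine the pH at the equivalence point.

8.73

n(C6H5COOH) = 0.3566 x 0.03442 = 0.01227 mol; V(NaOH) at equivalence = 0.01227/0.3755 = 0.03269 L.
At equivalence all the acid is converted to C6H5COO-; total volume = 0.03442 + 0.03269 = 0.06711 L, so [C6H5COO-] = 0.01227/0.06711 = 0.1829 M.
Kb = Kw/Ka = 1.0e-14 / 6.3 x 10^-5 = 1.59e-10.
[OH^-] = sqrt(Kb x [C6H5COO-]) = sqrt(1.59e-10 x 0.1829) = 5.39e-6 M.
pOH = 5.27, so pH = 14.00 - 5.27 = 8.73.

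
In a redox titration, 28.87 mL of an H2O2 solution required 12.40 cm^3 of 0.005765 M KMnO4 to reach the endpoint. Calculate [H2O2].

n(KMnO4) = 0.005765 x 0.01240 = 7.149e-5 mol.
From the balanced equation, 2 mol KMnO4 reacts with 5 mol H2O2, so n(H2O2) = 7.149e-5 x 5/2 = 0.0001787 mol.
[H2O2] = 0.0001787 / 0.02887 L = 0.00619 M.

0.00619 M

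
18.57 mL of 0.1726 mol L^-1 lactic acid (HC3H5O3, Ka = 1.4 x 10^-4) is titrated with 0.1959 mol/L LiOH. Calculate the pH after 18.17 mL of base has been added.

n(acid) = 0.1726 x 0.01857 = 0.003205 mol; n(LiOH) added = 0.1959 x 0.01817 = 0.003560 mol.
Base is in excess by 0.003560 - 0.003205 = 0.0003543 mol in a total volume of 0.03674 L.
[OH^-] = 0.0003543/0.03674 = 0.009644 M, so pOH = 2.02 and pH = 14.00 - 2.02 = 11.98.

11.98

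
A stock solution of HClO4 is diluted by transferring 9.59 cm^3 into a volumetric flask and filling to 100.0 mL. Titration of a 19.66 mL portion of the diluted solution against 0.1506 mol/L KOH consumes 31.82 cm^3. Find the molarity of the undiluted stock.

n(KOH) = 0.1506 x 0.03182 = 0.004792 mol.
n(HClO4) in the aliquot = 0.004792 mol.
[diluted HClO4] = 0.004792 / 0.01966 = 0.2437 M.
Dilution factor = 100.0/9.590 = 10.43, so [stock] = 0.2437 x 10.43 = 2.54 M.

2.54 M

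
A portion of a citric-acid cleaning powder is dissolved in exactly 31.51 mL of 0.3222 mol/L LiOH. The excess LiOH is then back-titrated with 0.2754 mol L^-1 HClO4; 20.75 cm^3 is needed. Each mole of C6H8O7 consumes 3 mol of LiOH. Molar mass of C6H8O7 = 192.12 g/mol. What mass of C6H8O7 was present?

Total n(LiOH) added = 0.3222 x 0.03151 = 0.01015 mol.
n(HClO4) used = 0.2754 x 0.02075 = 0.005715 mol, which equals the excess n(LiOH).
So n(LiOH) consumed by the sample = 0.01015 - 0.005715 = 0.004438 mol.
n(C6H8O7) = 0.004438 / 3 = 0.001479 mol.
mass = 0.001479 mol x 192.12 g/mol = 0.284 g.

0.284 g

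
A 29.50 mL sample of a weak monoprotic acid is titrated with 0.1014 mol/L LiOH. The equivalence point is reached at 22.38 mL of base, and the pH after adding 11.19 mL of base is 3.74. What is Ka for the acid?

11.19 mL is half of the equivalence volume, so this is the half-equivalence point where [HA] = [A^-].
At half-equivalence pH = pKa, so pKa = 3.74.
Ka = 10^(-3.74) = 1.8 x 10^-4.

1.8 x 10^-4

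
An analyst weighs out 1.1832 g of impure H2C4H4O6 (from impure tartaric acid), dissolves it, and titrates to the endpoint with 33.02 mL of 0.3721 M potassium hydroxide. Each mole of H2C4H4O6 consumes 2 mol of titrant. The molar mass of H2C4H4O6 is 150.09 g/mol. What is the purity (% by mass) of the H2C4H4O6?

77.9%

n(KOH) = 0.3721 x 0.03302 = 0.01229 mol.
n(H2C4H4O6) = 0.01229 / 2 = 0.006143 mol.
mass of H2C4H4O6 = 0.006143 x 150.09 = 0.9221 g.
% purity = 0.9221 / 1.1832 x 100 = 77.9%.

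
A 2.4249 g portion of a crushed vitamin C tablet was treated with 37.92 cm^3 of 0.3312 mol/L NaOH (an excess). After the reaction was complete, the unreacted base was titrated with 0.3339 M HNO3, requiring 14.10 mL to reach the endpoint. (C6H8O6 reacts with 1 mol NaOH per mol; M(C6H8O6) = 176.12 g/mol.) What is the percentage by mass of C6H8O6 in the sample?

Total n(NaOH) added = 0.3312 x 0.03792 = 0.01256 mol.
n(HNO3) used = 0.3339 x 0.01410 = 0.004708 mol, which equals the excess n(NaOH).
So n(NaOH) consumed by the sample = 0.01256 - 0.004708 = 0.007851 mol.
n(C6H8O6) = 0.007851 / 1 = 0.007851 mol.
mass C6H8O6 = 0.007851 x 176.12 = 1.383 g, so %C6H8O6 = 1.383/2.4249 x 100 = 57.0%.

57.0%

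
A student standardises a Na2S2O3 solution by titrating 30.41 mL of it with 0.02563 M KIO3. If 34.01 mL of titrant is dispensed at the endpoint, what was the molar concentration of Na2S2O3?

0.172 M

n(KIO3) = 0.02563 x 0.03401 = 0.0008717 mol.
From the balanced equation, 1 mol KIO3 reacts with 6 mol Na2S2O3, so n(Na2S2O3) = 0.0008717 x 6/1 = 0.005230 mol.
[Na2S2O3] = 0.005230 / 0.03041 L = 0.172 M.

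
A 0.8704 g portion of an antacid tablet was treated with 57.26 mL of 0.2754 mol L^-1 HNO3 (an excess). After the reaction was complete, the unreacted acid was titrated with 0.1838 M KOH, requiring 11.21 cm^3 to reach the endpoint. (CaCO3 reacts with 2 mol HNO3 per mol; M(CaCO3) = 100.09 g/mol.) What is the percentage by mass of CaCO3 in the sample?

78.8%

Total n(HNO3) added = 0.2754 x 0.05726 = 0.01577 mol.
n(KOH) used = 0.1838 x 0.01121 = 0.002060 mol, which equals the excess n(HNO3).
So n(HNO3) consumed by the sample = 0.01577 - 0.002060 = 0.01371 mol.
n(CaCO3) = 0.01371 / 2 = 0.006855 mol.
mass CaCO3 = 0.006855 x 100.09 = 0.6861 g, so %CaCO3 = 0.6861/0.8704 x 100 = 78.8%.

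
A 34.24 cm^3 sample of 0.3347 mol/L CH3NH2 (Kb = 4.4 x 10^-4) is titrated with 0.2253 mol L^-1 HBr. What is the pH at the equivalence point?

5.76

n(CH3NH2) = 0.3347 x 0.03424 = 0.01146 mol; V(HBr) at equivalence = 0.01146/0.2253 = 0.05087 L.
At equivalence the base is fully converted to CH3NH3+; total volume = 0.08511 L, so [CH3NH3+] = 0.01146/0.08511 = 0.1347 M.
Ka(CH3NH3+) = Kw/Kb = 1.0e-14 / 4.4 x 10^-4 = 2.27e-11.
[H^+] = sqrt(Ka x [CH3NH3+]) = sqrt(2.27e-11 x 0.1347) = 1.75e-6 M.
pH = -log(1.75e-6) = 5.76.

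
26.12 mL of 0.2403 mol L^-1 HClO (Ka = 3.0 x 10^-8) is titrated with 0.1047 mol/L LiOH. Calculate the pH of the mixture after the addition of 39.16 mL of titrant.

7.80

Initial n(HClO) = 0.2403 x 0.02612 = 0.006277 mol.
n(LiOH) added = 0.1047 x 0.03916 = 0.004100 mol, converting that many moles of HClO to ClO-.
Remaining n(HClO) = 0.002177 mol; n(ClO-) = 0.004100 mol.
By Henderson-Hasselbalch, pH = pKa + log([A^-]/[HA]) = 7.52 + log(0.004100/0.002177) = 7.52 + (+0.28) = 7.80.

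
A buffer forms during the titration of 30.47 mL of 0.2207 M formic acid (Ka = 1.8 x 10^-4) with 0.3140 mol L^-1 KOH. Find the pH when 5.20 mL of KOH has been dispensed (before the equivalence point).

Initial n(HCOOH) = 0.2207 x 0.03047 = 0.006725 mol.
n(KOH) added = 0.3140 x 0.005200 = 0.001633 mol, converting that many moles of HCOOH to HCOO-.
Remaining n(HCOOH) = 0.005092 mol; n(HCOO-) = 0.001633 mol.
By Henderson-Hasselbalch, pH = pKa + log([A^-]/[HA]) = 3.74 + log(0.001633/0.005092) = 3.74 + (-0.49) = 3.25.

3.25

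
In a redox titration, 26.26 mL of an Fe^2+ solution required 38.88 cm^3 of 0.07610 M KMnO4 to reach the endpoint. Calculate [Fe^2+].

n(KMnO4) = 0.07610 x 0.03888 = 0.002959 mol.
From the balanced equation, 1 mol KMnO4 reacts with 5 mol Fe^2+, so n(Fe^2+) = 0.002959 x 5/1 = 0.01479 mol.
[Fe^2+] = 0.01479 / 0.02626 L = 0.563 M.

0.563 M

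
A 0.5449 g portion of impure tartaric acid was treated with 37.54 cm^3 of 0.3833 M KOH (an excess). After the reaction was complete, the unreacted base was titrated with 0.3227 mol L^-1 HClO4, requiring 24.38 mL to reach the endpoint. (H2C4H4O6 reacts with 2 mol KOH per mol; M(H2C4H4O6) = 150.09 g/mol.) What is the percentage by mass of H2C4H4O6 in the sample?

89.8%

Total n(KOH) added = 0.3833 x 0.03754 = 0.01439 mol.
n(HClO4) used = 0.3227 x 0.02438 = 0.007867 mol, which equals the excess n(KOH).
So n(KOH) consumed by the sample = 0.01439 - 0.007867 = 0.006522 mol.
n(H2C4H4O6) = 0.006522 / 2 = 0.003261 mol.
mass H2C4H4O6 = 0.003261 x 150.09 = 0.4894 g, so %H2C4H4O6 = 0.4894/0.5449 x 100 = 89.8%.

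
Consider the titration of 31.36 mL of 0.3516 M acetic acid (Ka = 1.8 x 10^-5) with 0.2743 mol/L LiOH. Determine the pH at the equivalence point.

n(CH3COOH) = 0.3516 x 0.03136 = 0.01103 mol; V(LiOH) at equivalence = 0.01103/0.2743 = 0.04020 L.
At equivalence all the acid is converted to CH3COO-; total volume = 0.03136 + 0.04020 = 0.07156 L, so [CH3COO-] = 0.01103/0.07156 = 0.1541 M.
Kb = Kw/Ka = 1.0e-14 / 1.8 x 10^-5 = 5.56e-10.
[OH^-] = sqrt(Kb x [CH3COO-]) = sqrt(5.56e-10 x 0.1541) = 9.25e-6 M.
pOH = 5.03, so pH = 14.00 - 5.03 = 8.97.

8.97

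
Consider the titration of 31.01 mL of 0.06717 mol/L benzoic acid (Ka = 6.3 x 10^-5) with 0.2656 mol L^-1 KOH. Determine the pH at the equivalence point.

8.46

n(C6H5COOH) = 0.06717 x 0.03101 = 0.002083 mol; V(KOH) at equivalence = 0.002083/0.2656 = 0.007842 L.
At equivalence all the acid is converted to C6H5COO-; total volume = 0.03101 + 0.007842 = 0.03885 L, so [C6H5COO-] = 0.002083/0.03885 = 0.05361 M.
Kb = Kw/Ka = 1.0e-14 / 6.3 x 10^-5 = 1.59e-10.
[OH^-] = sqrt(Kb x [C6H5COO-]) = sqrt(1.59e-10 x 0.05361) = 2.92e-6 M.
pOH = 5.54, so pH = 14.00 - 5.54 = 8.46.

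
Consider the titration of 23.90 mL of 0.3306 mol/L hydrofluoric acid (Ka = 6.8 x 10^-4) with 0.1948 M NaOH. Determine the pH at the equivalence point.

n(HF) = 0.3306 x 0.02390 = 0.007901 mol; V(NaOH) at equivalence = 0.007901/0.1948 = 0.04056 L.
At equivalence all the acid is converted to F-; total volume = 0.02390 + 0.04056 = 0.06446 L, so [F-] = 0.007901/0.06446 = 0.1226 M.
Kb = Kw/Ka = 1.0e-14 / 6.8 x 10^-4 = 1.47e-11.
[OH^-] = sqrt(Kb x [F-]) = sqrt(1.47e-11 x 0.1226) = 1.34e-6 M.
pOH = 5.87, so pH = 14.00 - 5.87 = 8.13.

8.13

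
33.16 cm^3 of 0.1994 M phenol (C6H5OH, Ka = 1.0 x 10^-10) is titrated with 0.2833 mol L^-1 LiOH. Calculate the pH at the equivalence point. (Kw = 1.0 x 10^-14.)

11.53

n(C6H5OH) = 0.1994 x 0.03316 = 0.006612 mol; V(LiOH) at equivalence = 0.006612/0.2833 = 0.02334 L.
At equivalence all the acid is converted to C6H5O-; total volume = 0.03316 + 0.02334 = 0.05650 L, so [C6H5O-] = 0.006612/0.05650 = 0.1170 M.
Kb = Kw/Ka = 1.0e-14 / 1.0 x 10^-10 = 0.000100.
[OH^-] = sqrt(Kb x [C6H5O-]) = sqrt(0.000100 x 0.1170) = 0.00342 M.
pOH = 2.47, so pH = 14.00 - 2.47 = 11.53.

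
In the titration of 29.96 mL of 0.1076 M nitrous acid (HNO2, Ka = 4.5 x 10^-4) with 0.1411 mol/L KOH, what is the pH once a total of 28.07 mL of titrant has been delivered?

n(acid) = 0.1076 x 0.02996 = 0.003224 mol; n(KOH) added = 0.1411 x 0.02807 = 0.003961 mol.
Base is in excess by 0.003961 - 0.003224 = 0.0007370 mol in a total volume of 0.05803 L.
[OH^-] = 0.0007370/0.05803 = 0.01270 M, so pOH = 1.90 and pH = 14.00 - 1.90 = 12.10.

12.10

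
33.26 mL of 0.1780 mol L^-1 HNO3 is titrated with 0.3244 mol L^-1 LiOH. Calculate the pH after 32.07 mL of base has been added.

12.84

n(acid) = 0.1780 x 0.03326 = 0.005920 mol; n(LiOH) added = 0.3244 x 0.03207 = 0.01040 mol.
Base is in excess by 0.01040 - 0.005920 = 0.004483 mol in a total volume of 0.06533 L.
[OH^-] = 0.004483/0.06533 = 0.06862 M, so pOH = 1.16 and pH = 14.00 - 1.16 = 12.84.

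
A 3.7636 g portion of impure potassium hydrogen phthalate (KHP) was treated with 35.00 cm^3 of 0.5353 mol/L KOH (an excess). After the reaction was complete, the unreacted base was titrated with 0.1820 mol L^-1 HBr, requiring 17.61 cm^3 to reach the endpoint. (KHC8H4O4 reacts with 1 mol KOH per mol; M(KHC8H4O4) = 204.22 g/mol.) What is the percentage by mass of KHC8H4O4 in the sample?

Total n(KOH) added = 0.5353 x 0.03500 = 0.01874 mol.
n(HBr) used = 0.1820 x 0.01761 = 0.003205 mol, which equals the excess n(KOH).
So n(KOH) consumed by the sample = 0.01874 - 0.003205 = 0.01553 mol.
n(KHC8H4O4) = 0.01553 / 1 = 0.01553 mol.
mass KHC8H4O4 = 0.01553 x 204.22 = 3.172 g, so %KHC8H4O4 = 3.172/3.7636 x 100 = 84.3%.

84.3%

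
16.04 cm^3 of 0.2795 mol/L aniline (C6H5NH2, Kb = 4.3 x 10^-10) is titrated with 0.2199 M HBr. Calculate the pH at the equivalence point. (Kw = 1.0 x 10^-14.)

2.77

n(C6H5NH2) = 0.2795 x 0.01604 = 0.004483 mol; V(HBr) at equivalence = 0.004483/0.2199 = 0.02039 L.
At equivalence the base is fully converted to C6H5NH3+; total volume = 0.03643 L, so [C6H5NH3+] = 0.004483/0.03643 = 0.1231 M.
Ka(C6H5NH3+) = Kw/Kb = 1.0e-14 / 4.3 x 10^-10 = 2.33e-5.
[H^+] = sqrt(Ka x [C6H5NH3+]) = sqrt(2.33e-5 x 0.1231) = 0.00169 M.
pH = -log(0.00169) = 2.77.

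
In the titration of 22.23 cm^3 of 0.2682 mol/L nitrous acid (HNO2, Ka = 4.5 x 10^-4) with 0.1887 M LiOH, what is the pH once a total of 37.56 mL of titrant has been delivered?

12.27

n(acid) = 0.2682 x 0.02223 = 0.005962 mol; n(LiOH) added = 0.1887 x 0.03756 = 0.007088 mol.
Base is in excess by 0.007088 - 0.005962 = 0.001125 mol in a total volume of 0.05979 L.
[OH^-] = 0.001125/0.05979 = 0.01882 M, so pOH = 1.73 and pH = 14.00 - 1.73 = 12.27.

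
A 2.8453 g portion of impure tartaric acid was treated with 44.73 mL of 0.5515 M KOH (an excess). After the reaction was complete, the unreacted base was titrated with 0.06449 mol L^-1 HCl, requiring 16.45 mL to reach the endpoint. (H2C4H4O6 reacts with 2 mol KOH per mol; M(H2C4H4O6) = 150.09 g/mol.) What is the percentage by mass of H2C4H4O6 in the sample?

Total n(KOH) added = 0.5515 x 0.04473 = 0.02467 mol.
n(HCl) used = 0.06449 x 0.01645 = 0.001061 mol, which equals the excess n(KOH).
So n(KOH) consumed by the sample = 0.02467 - 0.001061 = 0.02361 mol.
n(H2C4H4O6) = 0.02361 / 2 = 0.01180 mol.
mass H2C4H4O6 = 0.01180 x 150.09 = 1.772 g, so %H2C4H4O6 = 1.772/2.8453 x 100 = 62.3%.

62.3%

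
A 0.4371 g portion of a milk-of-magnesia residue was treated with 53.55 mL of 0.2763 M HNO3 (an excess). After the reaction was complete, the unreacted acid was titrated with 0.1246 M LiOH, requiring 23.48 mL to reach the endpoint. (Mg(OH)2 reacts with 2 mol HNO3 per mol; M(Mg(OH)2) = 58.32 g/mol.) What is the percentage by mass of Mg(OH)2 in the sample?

Total n(HNO3) added = 0.2763 x 0.05355 = 0.01480 mol.
n(LiOH) used = 0.1246 x 0.02348 = 0.002926 mol, which equals the excess n(HNO3).
So n(HNO3) consumed by the sample = 0.01480 - 0.002926 = 0.01187 mol.
n(Mg(OH)2) = 0.01187 / 2 = 0.005935 mol.
mass Mg(OH)2 = 0.005935 x 58.32 = 0.3461 g, so %Mg(OH)2 = 0.3461/0.4371 x 100 = 79.2%.

79.2%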